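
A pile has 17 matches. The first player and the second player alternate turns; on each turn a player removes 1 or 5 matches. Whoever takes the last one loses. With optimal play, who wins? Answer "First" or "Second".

Compute winning (W) and losing (L) positions by backward induction:
i:   0  1  2  3  4  5  6  7  8  9 10 11 12 13 14 15 16 17
     W  L  W  L  W  L  W  L  W  L  W  L  W  L  W  L  W  L
Position 17 is L, so the second player wins.

Second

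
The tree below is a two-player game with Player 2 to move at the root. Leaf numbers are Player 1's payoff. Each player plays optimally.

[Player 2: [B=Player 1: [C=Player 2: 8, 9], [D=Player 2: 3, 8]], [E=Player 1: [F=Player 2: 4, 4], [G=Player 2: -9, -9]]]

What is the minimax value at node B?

8

C: min(8, 9) = 8
D: min(3, 8) = 3
B: max(8, 3) = 8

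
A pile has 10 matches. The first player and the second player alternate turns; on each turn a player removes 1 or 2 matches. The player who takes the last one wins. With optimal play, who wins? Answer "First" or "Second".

Compute winning (W) and losing (L) positions by backward induction:
i:   0  1  2  3  4  5  6  7  8  9 10
     L  W  W  L  W  W  L  W  W  L  W
Position 10 is W, so the first player wins.

First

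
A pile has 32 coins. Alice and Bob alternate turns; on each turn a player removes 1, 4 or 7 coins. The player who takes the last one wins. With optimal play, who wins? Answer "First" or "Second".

Second

Compute winning (W) and losing (L) positions by backward induction:
i:   0  1  2  3  4  5  6  7  8  9 10 11 12 13 14 15 16 17 18 19 20 21 22 23 24 25 26 27 28 29 30 31 32
     L  W  L  W  W  L  W  W  L  W  L  W  W  L  W  W  L  W  L  W  W  L  W  W  L  W  L  W  W  L  W  W  L
Position 32 is L, so the second player wins.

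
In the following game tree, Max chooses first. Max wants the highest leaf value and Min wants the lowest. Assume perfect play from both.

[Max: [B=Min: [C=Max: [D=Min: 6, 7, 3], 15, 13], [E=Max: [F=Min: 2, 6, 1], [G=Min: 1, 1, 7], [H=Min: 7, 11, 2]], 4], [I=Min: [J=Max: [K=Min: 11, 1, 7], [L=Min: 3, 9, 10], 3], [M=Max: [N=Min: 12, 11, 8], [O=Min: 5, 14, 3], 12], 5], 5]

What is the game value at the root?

5

D (Min): min(6, 7, 3) = 3
C (Max): max(3, 15, 13) = 15
F (Min): min(2, 6, 1) = 1
G (Min): min(1, 1, 7) = 1
H (Min): min(7, 11, 2) = 2
E (Max): max(1, 1, 2) = 2
B (Min): min(15, 2, 4) = 2
K (Min): min(11, 1, 7) = 1
L (Min): min(3, 9, 10) = 3
J (Max): max(1, 3, 3) = 3
N (Min): min(12, 11, 8) = 8
O (Min): min(5, 14, 3) = 3
M (Max): max(8, 3, 12) = 12
I (Min): min(3, 12, 5) = 3
Root (Max): max(2, 3, 5) = 5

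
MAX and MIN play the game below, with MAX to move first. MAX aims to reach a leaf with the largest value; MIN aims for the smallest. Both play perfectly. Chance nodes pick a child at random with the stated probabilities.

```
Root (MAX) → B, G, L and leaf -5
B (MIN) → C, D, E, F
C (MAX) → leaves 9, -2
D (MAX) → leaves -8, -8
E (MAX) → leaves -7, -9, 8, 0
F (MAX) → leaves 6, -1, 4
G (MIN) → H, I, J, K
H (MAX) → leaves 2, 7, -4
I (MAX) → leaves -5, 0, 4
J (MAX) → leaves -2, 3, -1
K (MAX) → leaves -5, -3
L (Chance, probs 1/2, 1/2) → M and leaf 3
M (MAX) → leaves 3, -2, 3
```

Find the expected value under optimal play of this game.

3

C (MAX): max(9, -2) = 9
D (MAX): max(-8, -8) = -8
E (MAX): max(-7, -9, 8, 0) = 8
F (MAX): max(6, -1, 4) = 6
B (MIN): min(9, -8, 8, 6) = -8
H (MAX): max(2, 7, -4) = 7
I (MAX): max(-5, 0, 4) = 4
J (MAX): max(-2, 3, -1) = 3
K (MAX): max(-5, -3) = -3
G (MIN): min(7, 4, 3, -3) = -3
M (MAX): max(3, -2, 3) = 3
L (Chance): 1/2·3 + 1/2·3 = 3
Root (MAX): max(-8, -3, 3, -5) = 3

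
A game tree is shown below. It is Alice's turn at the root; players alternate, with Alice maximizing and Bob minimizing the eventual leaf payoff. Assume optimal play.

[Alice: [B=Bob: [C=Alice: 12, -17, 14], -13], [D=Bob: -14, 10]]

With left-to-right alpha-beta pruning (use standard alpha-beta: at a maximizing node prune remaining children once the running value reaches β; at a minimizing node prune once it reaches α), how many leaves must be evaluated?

5

C [α=-∞,β=+∞]: v=14
B [α=-∞,β=+∞]: v=-13
D [α=-13,β=+∞]: v=-14 after child 1 ≤ α → α-cutoff, skip 1
Root [α=-∞,β=+∞]: v=-13
Leaves evaluated: 5 of 6.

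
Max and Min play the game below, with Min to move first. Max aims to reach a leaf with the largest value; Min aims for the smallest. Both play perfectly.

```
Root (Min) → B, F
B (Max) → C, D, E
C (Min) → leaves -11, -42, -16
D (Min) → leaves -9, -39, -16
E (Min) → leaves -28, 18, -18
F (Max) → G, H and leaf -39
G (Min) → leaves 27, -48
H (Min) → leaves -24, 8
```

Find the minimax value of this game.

C (Min): min(-11, -42, -16) = -42
D (Min): min(-9, -39, -16) = -39
E (Min): min(-28, 18, -18) = -28
B (Max): max(-42, -39, -28) = -28
G (Min): min(27, -48) = -48
H (Min): min(-24, 8) = -24
F (Max): max(-48, -24, -39) = -24
Root (Min): min(-28, -24) = -28

-28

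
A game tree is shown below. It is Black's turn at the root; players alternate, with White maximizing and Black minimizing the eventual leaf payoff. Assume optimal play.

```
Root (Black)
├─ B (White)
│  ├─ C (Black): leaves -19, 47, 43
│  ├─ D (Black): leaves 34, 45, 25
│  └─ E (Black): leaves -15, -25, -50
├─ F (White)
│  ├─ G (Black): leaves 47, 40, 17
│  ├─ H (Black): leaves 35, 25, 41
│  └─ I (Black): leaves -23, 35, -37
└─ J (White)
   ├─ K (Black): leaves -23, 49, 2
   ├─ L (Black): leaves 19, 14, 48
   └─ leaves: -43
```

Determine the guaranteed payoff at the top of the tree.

C (Black): min(-19, 47, 43) = -19
D (Black): min(34, 45, 25) = 25
E (Black): min(-15, -25, -50) = -50
B (White): max(-19, 25, -50) = 25
G (Black): min(47, 40, 17) = 17
H (Black): min(35, 25, 41) = 25
I (Black): min(-23, 35, -37) = -37
F (White): max(17, 25, -37) = 25
K (Black): min(-23, 49, 2) = -23
L (Black): min(19, 14, 48) = 14
J (White): max(-23, 14, -43) = 14
Root (Black): min(25, 25, 14) = 14

14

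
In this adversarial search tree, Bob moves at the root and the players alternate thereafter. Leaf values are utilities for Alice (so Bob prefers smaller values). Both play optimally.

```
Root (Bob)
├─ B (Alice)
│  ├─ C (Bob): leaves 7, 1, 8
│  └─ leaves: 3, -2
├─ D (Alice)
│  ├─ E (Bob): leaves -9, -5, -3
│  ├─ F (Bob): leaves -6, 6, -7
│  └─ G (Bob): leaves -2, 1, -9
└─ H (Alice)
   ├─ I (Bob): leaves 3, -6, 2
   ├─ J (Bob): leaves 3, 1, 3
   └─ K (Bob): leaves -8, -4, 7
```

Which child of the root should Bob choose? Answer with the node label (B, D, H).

C (Bob): min(7, 1, 8) = 1
B (Alice): max(1, 3, -2) = 3
E (Bob): min(-9, -5, -3) = -9
F (Bob): min(-6, 6, -7) = -7
G (Bob): min(-2, 1, -9) = -9
D (Alice): max(-9, -7, -9) = -7
I (Bob): min(3, -6, 2) = -6
J (Bob): min(3, 1, 3) = 1
K (Bob): min(-8, -4, 7) = -8
H (Alice): max(-6, 1, -8) = 1
Root (Bob): min(3, -7, 1) = -7
Bob picks the child with the lowest value: D (value -7).

D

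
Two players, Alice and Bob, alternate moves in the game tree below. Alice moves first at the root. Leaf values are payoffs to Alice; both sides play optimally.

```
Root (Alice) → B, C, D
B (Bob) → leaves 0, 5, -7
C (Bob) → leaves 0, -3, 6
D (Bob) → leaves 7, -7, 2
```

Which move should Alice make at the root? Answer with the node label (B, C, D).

C

B (Bob): min(0, 5, -7) = -7
C (Bob): min(0, -3, 6) = -3
D (Bob): min(7, -7, 2) = -7
Root (Alice): max(-7, -3, -7) = -3
Alice picks the child with the highest value: C (value -3).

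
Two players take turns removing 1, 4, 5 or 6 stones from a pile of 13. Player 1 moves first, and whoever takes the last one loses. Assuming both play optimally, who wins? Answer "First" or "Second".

i:   0  1  2  3  4  5  6  7  8  9 10 11 12 13
     W  L  W  L  W  W  W  W  W  W  L  W  L  W
Position 13 is W, so the first player wins.

First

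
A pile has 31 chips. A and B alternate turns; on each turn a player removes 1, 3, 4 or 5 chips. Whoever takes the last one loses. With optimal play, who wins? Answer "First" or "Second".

Mark each pile size as W (mover wins) or L (mover loses):
i:   0  1  2  3  4  5  6  7  8  9 10 11 12 13 14 15 16 17 18 19 20 21 22 23 24 25 26 27 28 29 30 31
     W  L  W  L  W  W  W  W  W  L  W  L  W  W  W  W  W  L  W  L  W  W  W  W  W  L  W  L  W  W  W  W
Position 31 is W, so the first player wins.

First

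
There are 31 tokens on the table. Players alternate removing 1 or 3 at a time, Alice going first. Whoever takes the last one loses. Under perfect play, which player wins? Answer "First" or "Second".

Mark each pile size as W (mover wins) or L (mover loses):
i:   0  1  2  3  4  5  6  7  8  9 10 11 12 13 14 15 16 17 18 19 20 21 22 23 24 25 26 27 28 29 30 31
     W  L  W  L  W  L  W  L  W  L  W  L  W  L  W  L  W  L  W  L  W  L  W  L  W  L  W  L  W  L  W  L
Position 31 is L, so the second player wins.

Second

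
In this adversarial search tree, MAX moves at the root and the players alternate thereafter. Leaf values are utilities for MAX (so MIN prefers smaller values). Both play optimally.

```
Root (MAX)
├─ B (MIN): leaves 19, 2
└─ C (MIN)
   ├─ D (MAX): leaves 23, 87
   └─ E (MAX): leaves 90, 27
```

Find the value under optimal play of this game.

B (MIN): min(19, 2) = 2
D (MAX): max(23, 87) = 87
E (MAX): max(90, 27) = 90
C (MIN): min(87, 90) = 87
Root (MAX): max(2, 87) = 87

87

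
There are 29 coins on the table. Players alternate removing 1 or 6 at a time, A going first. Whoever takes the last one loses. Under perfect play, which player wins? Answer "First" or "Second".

Compute winning (W) and losing (L) positions by backward induction:
i:   0  1  2  3  4  5  6  7  8  9 10 11 12 13 14 15 16 17 18 19 20 21 22 23 24 25 26 27 28 29
     W  L  W  L  W  L  W  W  L  W  L  W  L  W  W  L  W  L  W  L  W  W  L  W  L  W  L  W  W  L
Position 29 is L, so the second player wins.

Second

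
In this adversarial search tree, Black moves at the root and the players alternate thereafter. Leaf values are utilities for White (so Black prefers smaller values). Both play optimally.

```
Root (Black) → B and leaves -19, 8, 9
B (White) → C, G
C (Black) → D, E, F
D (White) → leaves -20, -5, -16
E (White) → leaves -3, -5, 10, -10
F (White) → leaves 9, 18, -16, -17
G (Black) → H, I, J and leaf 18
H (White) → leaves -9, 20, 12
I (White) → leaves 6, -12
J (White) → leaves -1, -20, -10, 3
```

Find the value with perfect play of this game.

-19

D (White): max(-20, -5, -16) = -5
E (White): max(-3, -5, 10, -10) = 10
F (White): max(9, 18, -16, -17) = 18
C (Black): min(-5, 10, 18) = -5
H (White): max(-9, 20, 12) = 20
I (White): max(6, -12) = 6
J (White): max(-1, -20, -10, 3) = 3
G (Black): min(20, 6, 3, 18) = 3
B (White): max(-5, 3) = 3
Root (Black): min(3, -19, 8, 9) = -19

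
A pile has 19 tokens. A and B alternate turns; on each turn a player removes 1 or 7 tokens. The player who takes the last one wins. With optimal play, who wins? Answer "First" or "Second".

First

W/L table (W = player to move can force a win):
i:   0  1  2  3  4  5  6  7  8  9 10 11 12 13 14 15 16 17 18 19
     L  W  L  W  L  W  L  W  L  W  L  W  L  W  L  W  L  W  L  W
Position 19 is W, so the first player wins.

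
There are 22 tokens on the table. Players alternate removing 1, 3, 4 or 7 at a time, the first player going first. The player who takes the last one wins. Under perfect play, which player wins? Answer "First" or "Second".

First

i:   0  1  2  3  4  5  6  7  8  9 10 11 12 13 14 15 16 17 18 19 20 21 22
     L  W  L  W  W  W  W  W  L  W  L  W  W  W  W  W  L  W  L  W  W  W  W
Position 22 is W, so the first player wins.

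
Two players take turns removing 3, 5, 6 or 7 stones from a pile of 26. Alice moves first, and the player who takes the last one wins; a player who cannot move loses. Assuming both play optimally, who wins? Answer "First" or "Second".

First

i:   0  1  2  3  4  5  6  7  8  9 10 11 12 13 14 15 16 17 18 19 20 21 22 23 24 25 26
     L  L  L  W  W  W  W  W  W  W  L  L  L  W  W  W  W  W  W  W  L  L  L  W  W  W  W
Position 26 is W, so the first player wins.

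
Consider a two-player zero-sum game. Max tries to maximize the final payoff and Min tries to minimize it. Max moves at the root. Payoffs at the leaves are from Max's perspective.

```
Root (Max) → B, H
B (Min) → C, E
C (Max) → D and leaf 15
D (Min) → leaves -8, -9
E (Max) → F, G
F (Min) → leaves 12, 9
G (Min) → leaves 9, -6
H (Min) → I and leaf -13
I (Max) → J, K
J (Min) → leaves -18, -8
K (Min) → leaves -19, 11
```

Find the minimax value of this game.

9

D (Min): min(-8, -9) = -9
C (Max): max(-9, 15) = 15
F (Min): min(12, 9) = 9
G (Min): min(9, -6) = -6
E (Max): max(9, -6) = 9
B (Min): min(15, 9) = 9
J (Min): min(-18, -8) = -18
K (Min): min(-19, 11) = -19
I (Max): max(-18, -19) = -18
H (Min): min(-18, -13) = -18
Root (Max): max(9, -18) = 9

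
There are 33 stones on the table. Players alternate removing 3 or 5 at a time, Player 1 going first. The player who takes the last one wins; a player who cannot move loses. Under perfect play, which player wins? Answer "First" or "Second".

Second

W/L table (W = player to move can force a win):
i:   0  1  2  3  4  5  6  7  8  9 10 11 12 13 14 15 16 17 18 19 20 21 22 23 24 25 26 27 28 29 30 31 32 33
     L  L  L  W  W  W  W  W  L  L  L  W  W  W  W  W  L  L  L  W  W  W  W  W  L  L  L  W  W  W  W  W  L  L
Position 33 is L, so the second player wins.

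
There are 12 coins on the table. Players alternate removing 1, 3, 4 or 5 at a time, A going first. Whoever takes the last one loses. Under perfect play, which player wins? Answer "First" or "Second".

Compute winning (W) and losing (L) positions by backward induction:
i:   0  1  2  3  4  5  6  7  8  9 10 11 12
     W  L  W  L  W  W  W  W  W  L  W  L  W
Position 12 is W, so the first player wins.

First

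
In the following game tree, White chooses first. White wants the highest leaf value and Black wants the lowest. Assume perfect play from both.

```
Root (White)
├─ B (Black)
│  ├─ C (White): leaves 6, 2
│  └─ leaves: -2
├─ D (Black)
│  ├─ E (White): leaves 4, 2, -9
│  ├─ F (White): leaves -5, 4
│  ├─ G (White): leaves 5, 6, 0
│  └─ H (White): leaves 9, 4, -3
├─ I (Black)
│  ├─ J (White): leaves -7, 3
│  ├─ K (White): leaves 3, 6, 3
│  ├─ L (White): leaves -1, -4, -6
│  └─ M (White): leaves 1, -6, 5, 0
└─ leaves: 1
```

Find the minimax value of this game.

C (White): max(6, 2) = 6
B (Black): min(6, -2) = -2
E (White): max(4, 2, -9) = 4
F (White): max(-5, 4) = 4
G (White): max(5, 6, 0) = 6
H (White): max(9, 4, -3) = 9
D (Black): min(4, 4, 6, 9) = 4
J (White): max(-7, 3) = 3
K (White): max(3, 6, 3) = 6
L (White): max(-1, -4, -6) = -1
M (White): max(1, -6, 5, 0) = 5
I (Black): min(3, 6, -1, 5) = -1
Root (White): max(-2, 4, -1, 1) = 4

4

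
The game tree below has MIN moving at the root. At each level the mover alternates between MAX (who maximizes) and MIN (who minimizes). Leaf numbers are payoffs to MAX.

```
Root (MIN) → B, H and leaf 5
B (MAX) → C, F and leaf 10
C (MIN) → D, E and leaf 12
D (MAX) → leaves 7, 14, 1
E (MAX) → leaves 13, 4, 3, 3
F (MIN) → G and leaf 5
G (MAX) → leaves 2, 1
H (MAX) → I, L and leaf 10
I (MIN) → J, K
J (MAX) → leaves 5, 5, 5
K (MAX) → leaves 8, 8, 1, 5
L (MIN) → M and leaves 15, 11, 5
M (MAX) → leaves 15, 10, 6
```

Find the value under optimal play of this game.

5

D (MAX): max(7, 14, 1) = 14
E (MAX): max(13, 4, 3, 3) = 13
C (MIN): min(14, 13, 12) = 12
G (MAX): max(2, 1) = 2
F (MIN): min(2, 5) = 2
B (MAX): max(12, 2, 10) = 12
J (MAX): max(5, 5, 5) = 5
K (MAX): max(8, 8, 1, 5) = 8
I (MIN): min(5, 8) = 5
M (MAX): max(15, 10, 6) = 15
L (MIN): min(15, 15, 11, 5) = 5
H (MAX): max(5, 5, 10) = 10
Root (MIN): min(12, 10, 5) = 5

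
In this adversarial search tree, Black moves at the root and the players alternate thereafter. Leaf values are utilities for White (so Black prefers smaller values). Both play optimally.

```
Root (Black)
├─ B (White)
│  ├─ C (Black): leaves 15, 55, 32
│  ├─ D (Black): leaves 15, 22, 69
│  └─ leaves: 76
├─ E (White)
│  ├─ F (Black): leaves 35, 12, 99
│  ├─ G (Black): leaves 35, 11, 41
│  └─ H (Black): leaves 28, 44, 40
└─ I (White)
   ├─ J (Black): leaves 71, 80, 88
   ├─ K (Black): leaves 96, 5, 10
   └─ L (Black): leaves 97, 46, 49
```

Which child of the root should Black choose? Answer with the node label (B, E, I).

C (Black): min(15, 55, 32) = 15
D (Black): min(15, 22, 69) = 15
B (White): max(15, 15, 76) = 76
F (Black): min(35, 12, 99) = 12
G (Black): min(35, 11, 41) = 11
H (Black): min(28, 44, 40) = 28
E (White): max(12, 11, 28) = 28
J (Black): min(71, 80, 88) = 71
K (Black): min(96, 5, 10) = 5
L (Black): min(97, 46, 49) = 46
I (White): max(71, 5, 46) = 71
Root (Black): min(76, 28, 71) = 28
Black picks the child with the lowest value: E (value 28).

E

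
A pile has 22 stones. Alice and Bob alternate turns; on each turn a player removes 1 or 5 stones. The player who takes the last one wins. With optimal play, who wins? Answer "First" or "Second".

Compute winning (W) and losing (L) positions by backward induction:
i:   0  1  2  3  4  5  6  7  8  9 10 11 12 13 14 15 16 17 18 19 20 21 22
     L  W  L  W  L  W  L  W  L  W  L  W  L  W  L  W  L  W  L  W  L  W  L
Position 22 is L, so the second player wins.

Second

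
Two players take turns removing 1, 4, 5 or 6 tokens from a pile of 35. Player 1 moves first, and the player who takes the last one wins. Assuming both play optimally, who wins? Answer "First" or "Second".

Positions where the player to move wins (W) vs loses (L):
i:   0  1  2  3  4  5  6  7  8  9 10 11 12 13 14 15 16 17 18 19 20 21 22 23 24 25 26 27 28 29 30 31 32 33 34 35
     L  W  L  W  W  W  W  W  W  L  W  L  W  W  W  W  W  W  L  W  L  W  W  W  W  W  W  L  W  L  W  W  W  W  W  W
Position 35 is W, so the first player wins.

First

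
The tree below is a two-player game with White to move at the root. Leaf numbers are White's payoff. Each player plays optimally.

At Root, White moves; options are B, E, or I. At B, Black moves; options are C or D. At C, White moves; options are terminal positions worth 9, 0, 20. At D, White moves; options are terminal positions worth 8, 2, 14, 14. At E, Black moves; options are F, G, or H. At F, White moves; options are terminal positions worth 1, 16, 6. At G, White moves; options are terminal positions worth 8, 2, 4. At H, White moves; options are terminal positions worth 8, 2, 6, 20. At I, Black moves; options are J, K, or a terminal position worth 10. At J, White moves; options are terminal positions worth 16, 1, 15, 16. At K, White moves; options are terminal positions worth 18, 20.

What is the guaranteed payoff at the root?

C (White): max(9, 0, 20) = 20
D (White): max(8, 2, 14, 14) = 14
B (Black): min(20, 14) = 14
F (White): max(1, 16, 6) = 16
G (White): max(8, 2, 4) = 8
H (White): max(8, 2, 6, 20) = 20
E (Black): min(16, 8, 20) = 8
J (White): max(16, 1, 15, 16) = 16
K (White): max(18, 20) = 20
I (Black): min(16, 20, 10) = 10
Root (White): max(14, 8, 10) = 14

14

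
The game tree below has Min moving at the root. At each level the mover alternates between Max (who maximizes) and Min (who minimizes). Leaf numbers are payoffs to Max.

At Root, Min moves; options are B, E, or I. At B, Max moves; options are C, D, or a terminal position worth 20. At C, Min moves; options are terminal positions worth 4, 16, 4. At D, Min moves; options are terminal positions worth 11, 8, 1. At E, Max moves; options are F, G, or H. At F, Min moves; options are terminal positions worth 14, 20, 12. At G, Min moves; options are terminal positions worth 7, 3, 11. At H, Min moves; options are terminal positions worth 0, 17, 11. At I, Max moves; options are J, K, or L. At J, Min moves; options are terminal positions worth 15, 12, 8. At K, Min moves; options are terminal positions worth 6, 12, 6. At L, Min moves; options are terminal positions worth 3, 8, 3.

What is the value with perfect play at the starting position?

C (Min): min(4, 16, 4) = 4
D (Min): min(11, 8, 1) = 1
B (Max): max(4, 1, 20) = 20
F (Min): min(14, 20, 12) = 12
G (Min): min(7, 3, 11) = 3
H (Min): min(0, 17, 11) = 0
E (Max): max(12, 3, 0) = 12
J (Min): min(15, 12, 8) = 8
K (Min): min(6, 12, 6) = 6
L (Min): min(3, 8, 3) = 3
I (Max): max(8, 6, 3) = 8
Root (Min): min(20, 12, 8) = 8

8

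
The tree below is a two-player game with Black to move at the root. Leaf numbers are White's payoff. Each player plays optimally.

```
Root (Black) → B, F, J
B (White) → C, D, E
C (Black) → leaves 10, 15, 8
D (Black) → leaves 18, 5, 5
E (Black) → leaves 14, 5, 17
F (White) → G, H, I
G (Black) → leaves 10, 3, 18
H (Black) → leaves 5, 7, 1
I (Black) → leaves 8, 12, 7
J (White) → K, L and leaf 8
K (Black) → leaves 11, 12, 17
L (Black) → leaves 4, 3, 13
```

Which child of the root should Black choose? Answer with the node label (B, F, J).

C (Black): min(10, 15, 8) = 8
D (Black): min(18, 5, 5) = 5
E (Black): min(14, 5, 17) = 5
B (White): max(8, 5, 5) = 8
G (Black): min(10, 3, 18) = 3
H (Black): min(5, 7, 1) = 1
I (Black): min(8, 12, 7) = 7
F (White): max(3, 1, 7) = 7
K (Black): min(11, 12, 17) = 11
L (Black): min(4, 3, 13) = 3
J (White): max(11, 3, 8) = 11
Root (Black): min(8, 7, 11) = 7
Black picks the child with the lowest value: F (value 7).

F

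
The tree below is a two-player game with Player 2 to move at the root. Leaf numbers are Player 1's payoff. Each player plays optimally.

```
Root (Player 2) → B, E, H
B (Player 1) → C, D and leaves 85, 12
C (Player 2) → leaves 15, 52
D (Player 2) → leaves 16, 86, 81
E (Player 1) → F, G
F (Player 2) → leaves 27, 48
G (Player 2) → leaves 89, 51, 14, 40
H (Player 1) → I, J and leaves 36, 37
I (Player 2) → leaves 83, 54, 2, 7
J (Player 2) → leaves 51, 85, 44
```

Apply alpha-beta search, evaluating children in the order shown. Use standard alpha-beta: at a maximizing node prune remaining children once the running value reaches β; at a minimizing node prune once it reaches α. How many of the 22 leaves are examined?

C [α=-∞,β=+∞]: v=15
D [α=15,β=+∞]: v=16
B [α=-∞,β=+∞]: v=85
F [α=-∞,β=85]: v=27
G [α=27,β=85]: v=14 after child 3 ≤ α → α-cutoff, skip 1
E [α=-∞,β=85]: v=27
I [α=-∞,β=27]: v=2
J [α=2,β=27]: v=44
H [α=-∞,β=27]: v=44 after child 2 ≥ β → β-cutoff, skip 2
Root [α=-∞,β=+∞]: v=27
Leaves evaluated: 19 of 22.

19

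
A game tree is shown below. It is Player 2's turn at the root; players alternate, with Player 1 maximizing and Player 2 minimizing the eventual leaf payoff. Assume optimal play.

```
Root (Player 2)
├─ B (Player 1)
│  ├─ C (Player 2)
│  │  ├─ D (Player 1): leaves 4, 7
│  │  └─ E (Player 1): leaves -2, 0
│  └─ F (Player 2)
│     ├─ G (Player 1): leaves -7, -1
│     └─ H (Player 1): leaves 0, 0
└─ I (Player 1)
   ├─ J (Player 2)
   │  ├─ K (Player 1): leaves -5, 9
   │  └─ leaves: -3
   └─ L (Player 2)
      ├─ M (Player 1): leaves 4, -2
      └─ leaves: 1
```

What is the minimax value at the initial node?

0

D (Player 1): max(4, 7) = 7
E (Player 1): max(-2, 0) = 0
C (Player 2): min(7, 0) = 0
G (Player 1): max(-7, -1) = -1
H (Player 1): max(0, 0) = 0
F (Player 2): min(-1, 0) = -1
B (Player 1): max(0, -1) = 0
K (Player 1): max(-5, 9) = 9
J (Player 2): min(9, -3) = -3
M (Player 1): max(4, -2) = 4
L (Player 2): min(4, 1) = 1
I (Player 1): max(-3, 1) = 1
Root (Player 2): min(0, 1) = 0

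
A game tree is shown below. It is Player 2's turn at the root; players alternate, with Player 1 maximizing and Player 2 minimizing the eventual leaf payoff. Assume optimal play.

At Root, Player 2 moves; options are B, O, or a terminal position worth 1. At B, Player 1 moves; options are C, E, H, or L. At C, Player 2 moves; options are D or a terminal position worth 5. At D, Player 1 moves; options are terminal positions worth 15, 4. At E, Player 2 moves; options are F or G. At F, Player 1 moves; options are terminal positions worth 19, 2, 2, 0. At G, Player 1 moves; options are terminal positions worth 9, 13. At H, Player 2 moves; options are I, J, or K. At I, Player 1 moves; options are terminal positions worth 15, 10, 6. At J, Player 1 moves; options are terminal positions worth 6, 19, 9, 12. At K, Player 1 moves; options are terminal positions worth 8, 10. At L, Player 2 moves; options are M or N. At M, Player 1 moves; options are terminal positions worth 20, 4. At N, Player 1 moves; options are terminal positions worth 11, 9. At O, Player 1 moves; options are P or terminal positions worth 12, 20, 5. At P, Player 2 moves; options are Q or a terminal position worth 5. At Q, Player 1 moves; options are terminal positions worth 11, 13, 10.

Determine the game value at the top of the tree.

D (Player 1): max(15, 4) = 15
C (Player 2): min(15, 5) = 5
F (Player 1): max(19, 2, 2, 0) = 19
G (Player 1): max(9, 13) = 13
E (Player 2): min(19, 13) = 13
I (Player 1): max(15, 10, 6) = 15
J (Player 1): max(6, 19, 9, 12) = 19
K (Player 1): max(8, 10) = 10
H (Player 2): min(15, 19, 10) = 10
M (Player 1): max(20, 4) = 20
N (Player 1): max(11, 9) = 11
L (Player 2): min(20, 11) = 11
B (Player 1): max(5, 13, 10, 11) = 13
Q (Player 1): max(11, 13, 10) = 13
P (Player 2): min(13, 5) = 5
O (Player 1): max(5, 12, 20, 5) = 20
Root (Player 2): min(13, 20, 1) = 1

1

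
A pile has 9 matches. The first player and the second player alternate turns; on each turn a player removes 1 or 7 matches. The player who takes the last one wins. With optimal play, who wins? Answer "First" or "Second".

First

Compute winning (W) and losing (L) positions by backward induction:
i:   0  1  2  3  4  5  6  7  8  9
     L  W  L  W  L  W  L  W  L  W
Position 9 is W, so the first player wins.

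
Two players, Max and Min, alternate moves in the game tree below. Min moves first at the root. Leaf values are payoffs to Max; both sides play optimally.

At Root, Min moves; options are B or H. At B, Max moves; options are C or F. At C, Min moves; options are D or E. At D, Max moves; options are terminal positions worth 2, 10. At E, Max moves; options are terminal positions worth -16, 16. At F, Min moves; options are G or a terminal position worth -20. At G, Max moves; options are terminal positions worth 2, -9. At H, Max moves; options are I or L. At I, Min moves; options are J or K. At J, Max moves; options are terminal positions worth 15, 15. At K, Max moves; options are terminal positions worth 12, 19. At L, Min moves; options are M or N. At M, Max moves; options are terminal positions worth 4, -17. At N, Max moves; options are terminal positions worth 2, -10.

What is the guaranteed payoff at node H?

15

J: max(15, 15) = 15
K: max(12, 19) = 19
I: min(15, 19) = 15
M: max(4, -17) = 4
N: max(2, -10) = 2
L: min(4, 2) = 2
H: max(15, 2) = 15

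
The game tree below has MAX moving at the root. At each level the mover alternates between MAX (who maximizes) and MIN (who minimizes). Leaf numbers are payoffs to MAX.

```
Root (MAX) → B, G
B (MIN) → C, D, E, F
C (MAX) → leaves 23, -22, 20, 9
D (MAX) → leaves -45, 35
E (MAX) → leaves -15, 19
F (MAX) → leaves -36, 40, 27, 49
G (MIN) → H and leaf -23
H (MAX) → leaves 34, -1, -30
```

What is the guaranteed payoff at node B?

C: max(23, -22, 20, 9) = 23
D: max(-45, 35) = 35
E: max(-15, 19) = 19
F: max(-36, 40, 27, 49) = 49
B: min(23, 35, 19, 49) = 19

19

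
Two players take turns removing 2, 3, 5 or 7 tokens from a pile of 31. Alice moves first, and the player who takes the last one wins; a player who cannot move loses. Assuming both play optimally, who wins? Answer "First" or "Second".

First

i:   0  1  2  3  4  5  6  7  8  9 10 11 12 13 14 15 16 17 18 19 20 21 22 23 24 25 26 27 28 29 30 31
     L  L  W  W  W  W  W  W  W  L  L  W  W  W  W  W  W  W  L  L  W  W  W  W  W  W  W  L  L  W  W  W
Position 31 is W, so the first player wins.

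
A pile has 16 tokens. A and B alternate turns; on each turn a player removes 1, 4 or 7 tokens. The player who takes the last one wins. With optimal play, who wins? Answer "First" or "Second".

Second

Compute winning (W) and losing (L) positions by backward induction:
i:   0  1  2  3  4  5  6  7  8  9 10 11 12 13 14 15 16
     L  W  L  W  W  L  W  W  L  W  L  W  W  L  W  W  L
Position 16 is L, so the second player wins.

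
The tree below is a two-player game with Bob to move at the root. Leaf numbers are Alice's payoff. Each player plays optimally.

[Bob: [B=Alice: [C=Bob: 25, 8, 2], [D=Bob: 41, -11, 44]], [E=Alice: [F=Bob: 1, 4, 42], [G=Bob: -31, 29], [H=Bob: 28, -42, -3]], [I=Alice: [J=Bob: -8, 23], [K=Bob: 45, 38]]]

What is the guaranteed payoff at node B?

2

C: min(25, 8, 2) = 2
D: min(41, -11, 44) = -11
B: max(2, -11) = 2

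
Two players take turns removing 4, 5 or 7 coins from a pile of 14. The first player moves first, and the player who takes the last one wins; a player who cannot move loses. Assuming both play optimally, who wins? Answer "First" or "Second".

W/L table (W = player to move can force a win):
i:   0  1  2  3  4  5  6  7  8  9 10 11 12 13 14
     L  L  L  L  W  W  W  W  W  W  W  L  L  L  L
Position 14 is L, so the second player wins.

Second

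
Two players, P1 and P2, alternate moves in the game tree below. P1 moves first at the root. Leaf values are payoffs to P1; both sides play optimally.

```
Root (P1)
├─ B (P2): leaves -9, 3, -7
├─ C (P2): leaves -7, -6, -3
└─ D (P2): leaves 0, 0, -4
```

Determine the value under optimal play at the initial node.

B (P2): min(-9, 3, -7) = -9
C (P2): min(-7, -6, -3) = -7
D (P2): min(0, 0, -4) = -4
Root (P1): max(-9, -7, -4) = -4

-4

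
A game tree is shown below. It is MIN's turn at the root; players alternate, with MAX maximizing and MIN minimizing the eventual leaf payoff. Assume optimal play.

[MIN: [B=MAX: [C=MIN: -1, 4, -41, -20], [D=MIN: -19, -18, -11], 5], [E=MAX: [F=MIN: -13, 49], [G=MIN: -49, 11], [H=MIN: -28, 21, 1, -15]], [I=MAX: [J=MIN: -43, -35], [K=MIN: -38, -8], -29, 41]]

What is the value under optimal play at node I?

J: min(-43, -35) = -43
K: min(-38, -8) = -38
I: max(-43, -38, -29, 41) = 41

41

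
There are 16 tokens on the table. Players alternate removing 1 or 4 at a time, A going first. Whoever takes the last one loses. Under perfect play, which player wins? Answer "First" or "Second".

Second

i:   0  1  2  3  4  5  6  7  8  9 10 11 12 13 14 15 16
     W  L  W  L  W  W  L  W  L  W  W  L  W  L  W  W  L
Position 16 is L, so the second player wins.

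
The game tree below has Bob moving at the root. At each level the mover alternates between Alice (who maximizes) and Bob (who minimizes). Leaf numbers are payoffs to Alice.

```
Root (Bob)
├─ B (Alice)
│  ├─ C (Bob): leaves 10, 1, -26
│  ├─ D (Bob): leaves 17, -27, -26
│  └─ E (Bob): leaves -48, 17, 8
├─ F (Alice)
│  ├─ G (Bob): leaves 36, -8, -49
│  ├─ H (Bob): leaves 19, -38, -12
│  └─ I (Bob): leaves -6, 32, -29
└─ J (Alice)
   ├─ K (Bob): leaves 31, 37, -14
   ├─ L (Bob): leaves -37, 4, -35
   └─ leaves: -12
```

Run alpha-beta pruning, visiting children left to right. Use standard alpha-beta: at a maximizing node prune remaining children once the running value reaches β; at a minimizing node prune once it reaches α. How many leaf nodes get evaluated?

C [α=-∞,β=+∞]: v=-26
D [α=-26,β=+∞]: v=-27 after child 2 ≤ α → α-cutoff, skip 1
E [α=-26,β=+∞]: v=-48 after child 1 ≤ α → α-cutoff, skip 2
B [α=-∞,β=+∞]: v=-26
G [α=-∞,β=-26]: v=-49
H [α=-49,β=-26]: v=-38
I [α=-38,β=-26]: v=-29
F [α=-∞,β=-26]: v=-29
K [α=-∞,β=-29]: v=-14
J [α=-∞,β=-29]: v=-14 after child 1 ≥ β → β-cutoff, skip 2
Root [α=-∞,β=+∞]: v=-29
Leaves evaluated: 18 of 25.

18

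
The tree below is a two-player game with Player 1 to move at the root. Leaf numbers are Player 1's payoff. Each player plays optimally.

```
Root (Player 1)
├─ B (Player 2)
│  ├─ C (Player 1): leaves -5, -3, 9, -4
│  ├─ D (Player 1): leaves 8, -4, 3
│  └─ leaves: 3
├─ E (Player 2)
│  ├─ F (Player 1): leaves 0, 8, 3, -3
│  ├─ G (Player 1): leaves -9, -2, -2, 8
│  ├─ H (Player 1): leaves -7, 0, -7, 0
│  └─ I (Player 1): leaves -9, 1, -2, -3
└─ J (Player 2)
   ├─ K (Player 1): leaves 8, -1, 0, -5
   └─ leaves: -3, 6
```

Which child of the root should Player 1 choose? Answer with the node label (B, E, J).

C (Player 1): max(-5, -3, 9, -4) = 9
D (Player 1): max(8, -4, 3) = 8
B (Player 2): min(9, 8, 3) = 3
F (Player 1): max(0, 8, 3, -3) = 8
G (Player 1): max(-9, -2, -2, 8) = 8
H (Player 1): max(-7, 0, -7, 0) = 0
I (Player 1): max(-9, 1, -2, -3) = 1
E (Player 2): min(8, 8, 0, 1) = 0
K (Player 1): max(8, -1, 0, -5) = 8
J (Player 2): min(8, -3, 6) = -3
Root (Player 1): max(3, 0, -3) = 3
Player 1 picks the child with the highest value: B (value 3).

B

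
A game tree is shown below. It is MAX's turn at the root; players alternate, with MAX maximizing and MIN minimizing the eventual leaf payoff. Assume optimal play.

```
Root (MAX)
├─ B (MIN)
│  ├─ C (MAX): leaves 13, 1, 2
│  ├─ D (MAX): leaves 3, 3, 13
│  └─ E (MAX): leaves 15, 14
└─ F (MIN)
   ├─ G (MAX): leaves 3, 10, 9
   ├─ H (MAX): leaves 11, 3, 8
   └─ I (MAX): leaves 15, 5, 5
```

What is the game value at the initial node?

C (MAX): max(13, 1, 2) = 13
D (MAX): max(3, 3, 13) = 13
E (MAX): max(15, 14) = 15
B (MIN): min(13, 13, 15) = 13
G (MAX): max(3, 10, 9) = 10
H (MAX): max(11, 3, 8) = 11
I (MAX): max(15, 5, 5) = 15
F (MIN): min(10, 11, 15) = 10
Root (MAX): max(13, 10) = 13

13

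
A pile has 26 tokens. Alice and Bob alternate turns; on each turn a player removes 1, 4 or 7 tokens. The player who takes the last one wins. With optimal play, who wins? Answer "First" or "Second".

Positions where the player to move wins (W) vs loses (L):
i:   0  1  2  3  4  5  6  7  8  9 10 11 12 13 14 15 16 17 18 19 20 21 22 23 24 25 26
     L  W  L  W  W  L  W  W  L  W  L  W  W  L  W  W  L  W  L  W  W  L  W  W  L  W  L
Position 26 is L, so the second player wins.

Second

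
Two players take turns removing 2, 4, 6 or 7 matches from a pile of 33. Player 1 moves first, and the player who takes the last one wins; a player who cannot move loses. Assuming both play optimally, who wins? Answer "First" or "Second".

Compute winning (W) and losing (L) positions by backward induction:
i:   0  1  2  3  4  5  6  7  8  9 10 11 12 13 14 15 16 17 18 19 20 21 22 23 24 25 26 27 28 29 30 31 32 33
     L  L  W  W  W  W  W  W  W  L  L  W  W  W  W  W  W  W  L  L  W  W  W  W  W  W  W  L  L  W  W  W  W  W
Position 33 is W, so the first player wins.

First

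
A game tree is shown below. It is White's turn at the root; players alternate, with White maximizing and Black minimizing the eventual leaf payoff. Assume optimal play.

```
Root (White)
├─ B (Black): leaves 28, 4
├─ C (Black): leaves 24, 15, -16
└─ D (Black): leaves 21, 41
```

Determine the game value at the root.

21

B (Black): min(28, 4) = 4
C (Black): min(24, 15, -16) = -16
D (Black): min(21, 41) = 21
Root (White): max(4, -16, 21) = 21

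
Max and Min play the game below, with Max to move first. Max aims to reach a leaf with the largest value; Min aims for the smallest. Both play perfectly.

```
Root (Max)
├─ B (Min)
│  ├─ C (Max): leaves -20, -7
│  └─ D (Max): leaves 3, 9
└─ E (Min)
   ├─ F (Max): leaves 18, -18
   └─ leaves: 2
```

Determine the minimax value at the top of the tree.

C (Max): max(-20, -7) = -7
D (Max): max(3, 9) = 9
B (Min): min(-7, 9) = -7
F (Max): max(18, -18) = 18
E (Min): min(18, 2) = 2
Root (Max): max(-7, 2) = 2

2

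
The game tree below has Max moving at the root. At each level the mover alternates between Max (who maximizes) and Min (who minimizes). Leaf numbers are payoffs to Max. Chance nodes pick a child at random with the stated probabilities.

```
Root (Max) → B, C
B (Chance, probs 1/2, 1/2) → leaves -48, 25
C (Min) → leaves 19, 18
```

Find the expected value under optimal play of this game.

B (Chance): 1/2·-48 + 1/2·25 = -11.5
C (Min): min(19, 18) = 18
Root (Max): max(-11.5, 18) = 18

18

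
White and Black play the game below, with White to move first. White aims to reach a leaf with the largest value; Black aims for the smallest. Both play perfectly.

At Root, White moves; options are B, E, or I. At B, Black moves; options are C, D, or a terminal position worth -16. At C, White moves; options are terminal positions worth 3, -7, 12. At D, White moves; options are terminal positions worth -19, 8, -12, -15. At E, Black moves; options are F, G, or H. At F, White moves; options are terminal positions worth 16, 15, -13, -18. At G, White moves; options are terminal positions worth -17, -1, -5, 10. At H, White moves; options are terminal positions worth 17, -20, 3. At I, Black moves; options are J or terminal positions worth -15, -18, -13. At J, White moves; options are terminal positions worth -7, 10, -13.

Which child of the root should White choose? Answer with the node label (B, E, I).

E

C (White): max(3, -7, 12) = 12
D (White): max(-19, 8, -12, -15) = 8
B (Black): min(12, 8, -16) = -16
F (White): max(16, 15, -13, -18) = 16
G (White): max(-17, -1, -5, 10) = 10
H (White): max(17, -20, 3) = 17
E (Black): min(16, 10, 17) = 10
J (White): max(-7, 10, -13) = 10
I (Black): min(10, -15, -18, -13) = -18
Root (White): max(-16, 10, -18) = 10
White picks the child with the highest value: E (value 10).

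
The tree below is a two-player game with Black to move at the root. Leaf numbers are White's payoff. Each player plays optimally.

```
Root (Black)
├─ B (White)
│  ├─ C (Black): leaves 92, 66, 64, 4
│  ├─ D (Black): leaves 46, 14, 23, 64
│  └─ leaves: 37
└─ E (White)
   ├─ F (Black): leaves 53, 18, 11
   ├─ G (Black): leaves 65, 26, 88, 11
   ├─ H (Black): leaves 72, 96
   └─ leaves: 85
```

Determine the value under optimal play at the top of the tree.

C (Black): min(92, 66, 64, 4) = 4
D (Black): min(46, 14, 23, 64) = 14
B (White): max(4, 14, 37) = 37
F (Black): min(53, 18, 11) = 11
G (Black): min(65, 26, 88, 11) = 11
H (Black): min(72, 96) = 72
E (White): max(11, 11, 72, 85) = 85
Root (Black): min(37, 85) = 37

37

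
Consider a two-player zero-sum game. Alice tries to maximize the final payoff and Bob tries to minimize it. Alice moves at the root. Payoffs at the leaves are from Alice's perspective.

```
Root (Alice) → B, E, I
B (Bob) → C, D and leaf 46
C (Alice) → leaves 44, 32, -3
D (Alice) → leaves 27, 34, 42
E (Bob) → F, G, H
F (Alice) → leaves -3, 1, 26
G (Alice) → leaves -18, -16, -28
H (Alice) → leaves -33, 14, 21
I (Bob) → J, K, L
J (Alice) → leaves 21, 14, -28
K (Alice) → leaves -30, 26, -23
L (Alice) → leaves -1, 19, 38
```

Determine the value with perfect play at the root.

C (Alice): max(44, 32, -3) = 44
D (Alice): max(27, 34, 42) = 42
B (Bob): min(44, 42, 46) = 42
F (Alice): max(-3, 1, 26) = 26
G (Alice): max(-18, -16, -28) = -16
H (Alice): max(-33, 14, 21) = 21
E (Bob): min(26, -16, 21) = -16
J (Alice): max(21, 14, -28) = 21
K (Alice): max(-30, 26, -23) = 26
L (Alice): max(-1, 19, 38) = 38
I (Bob): min(21, 26, 38) = 21
Root (Alice): max(42, -16, 21) = 42

42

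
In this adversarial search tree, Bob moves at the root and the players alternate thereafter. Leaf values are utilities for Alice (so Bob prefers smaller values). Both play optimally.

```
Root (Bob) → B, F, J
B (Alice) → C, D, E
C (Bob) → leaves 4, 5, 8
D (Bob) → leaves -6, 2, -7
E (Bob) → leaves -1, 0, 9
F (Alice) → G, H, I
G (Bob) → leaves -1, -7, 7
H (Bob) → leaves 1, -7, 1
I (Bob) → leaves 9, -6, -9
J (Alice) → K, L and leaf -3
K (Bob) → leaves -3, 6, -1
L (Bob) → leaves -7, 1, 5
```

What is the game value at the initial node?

-7

C (Bob): min(4, 5, 8) = 4
D (Bob): min(-6, 2, -7) = -7
E (Bob): min(-1, 0, 9) = -1
B (Alice): max(4, -7, -1) = 4
G (Bob): min(-1, -7, 7) = -7
H (Bob): min(1, -7, 1) = -7
I (Bob): min(9, -6, -9) = -9
F (Alice): max(-7, -7, -9) = -7
K (Bob): min(-3, 6, -1) = -3
L (Bob): min(-7, 1, 5) = -7
J (Alice): max(-3, -7, -3) = -3
Root (Bob): min(4, -7, -3) = -7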